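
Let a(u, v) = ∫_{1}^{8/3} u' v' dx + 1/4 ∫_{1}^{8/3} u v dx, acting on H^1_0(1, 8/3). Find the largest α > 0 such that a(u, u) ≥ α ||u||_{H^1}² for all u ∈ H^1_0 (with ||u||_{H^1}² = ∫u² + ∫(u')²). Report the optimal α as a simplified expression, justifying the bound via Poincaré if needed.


α = (25 + 36*π^2)/(4*(25 + 9*π^2))

Coercivity of a(·,·) on H^1_0(1, 8/3) means a(u, u) ≥ α ||u||_{H^1}² for every u ∈ H^1_0.
The interval has length L = 5/3, and Poincaré/coercivity depend only on L. Here a(u, u) = ∫(u')² + (1/4)·∫u².
Here 0 < c = 1/4 < 1. The condition a(u,u) ≥ α||u||_{H^1}² reads (1−α)∫(u')² ≥ (α−c)∫u². Any admissible α is ≤ 1 (rapidly oscillating u have ∫u²/∫(u')² → 0), and α = 1 would force 0 ≥ (1−c)∫u², impossible since c < 1; so 1−α > 0. By the sharp Poincaré inequality on H^1_0 of an interval of length L, ∫(u')² ≥ (π/L)²∫u² with equality for the first sine mode sin(π(x−x₀)/L) (x₀ the left endpoint), so the inequality holds for all u iff (1−α)(π/L)² ≥ α − c, i.e. α ≤ ((π/L)² + c)/((π/L)² + 1) = (1 + c(L/π)²)/(1 + (L/π)²). With (π/L)² = 9*π^2/25 and c = 1/4, the largest admissible constant is α = ((π/L)² + c)/((π/L)² + 1).
Simplifying, α = (25 + 36*π^2)/(4*(25 + 9*π^2)).


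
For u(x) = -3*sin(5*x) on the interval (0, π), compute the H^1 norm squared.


||u||_{H^1(0,π)}^2 = 117*π

u'(x) = -15*cos(5*x).
Expand u² and (u')² and integrate term by term on (0, π), using: for integers n ≥ 1, ∫_0^π sin²(nx) dx = ∫_0^π cos²(nx) dx = π/2; for n ≠ n', ∫_0^π sin(nx)sin(n'x) dx = ∫_0^π cos(nx)cos(n'x) dx = 0; and by product-to-sum, ∫_0^π sin(nx)cos(n'x) dx = ½∫_0^π [sin((n+n')x) + sin((n−n')x)] dx, which is 0 when n+n' is even and 2n/(n²−n'²) when n+n' is odd (it need not vanish on (0, π)).
  u² squared terms: (-3)²·∫sin(5x)² dx = 9·π/2 = 9*π/2.
  So ∫_0^π u² dx = 9*π/2.
  (u')² squared terms: (-15)²·∫cos(5x)² dx = 225·π/2 = 225*π/2.
  So ∫_0^π (u')² dx = 225*π/2.
||u||_{H^1}^2 = (9*π/2) + (225*π/2) = 117*π.


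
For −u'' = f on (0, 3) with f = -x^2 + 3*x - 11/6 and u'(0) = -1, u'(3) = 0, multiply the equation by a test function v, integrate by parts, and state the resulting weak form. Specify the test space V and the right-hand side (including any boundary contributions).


V = H^1(0, 3) (v unrestricted at boundary; u is determined up to an additive constant); weak form: ∫_0^3 u'v' dx = ∫_0^3 (-x^2 + 3*x - 11/6) v dx + v(0) for all v ∈ V.

Multiply both sides by a test function v and integrate from 0 to 3:
  ∫_0^3 −u''(x) v(x) dx = ∫_0^3 f(x) v(x) dx.
Integrate the LHS by parts once:
  ∫_0^3 −u'' v dx = −[u'(x) v(x)]_0^3 + ∫_0^3 u'(x) v'(x) dx.
Thus ∫_0^3 u'(x) v'(x) dx = ∫_0^3 f(x) v(x) dx + [u'(x) v(x)]_0^3.
Choose V so that boundary terms are either known or forced to vanish.
u has inhomogeneous Neumann u'(0) = -1, u'(3) = 0. [u' v]_0^3 = (0)·v(3) − (-1)·v(0) = v(0). Take V = H^1(0, 3); boundary term becomes part of RHS.
Weak formulation: find u (satisfying any essential BC) such that ∫_0^3 u'(x) v'(x) dx = ∫_0^3 f v dx + v(0) for all v ∈ V (Neumann data are natural BCs: they enter the RHS as boundary terms).
Substituting f(x) = -x^2 + 3*x - 11/6, the right-hand side is ∫_0^3 (-x^2 + 3*x - 11/6) v dx + v(0).
Compatibility check (pure Neumann): taking v ≡ 1 ∈ V gives 0 = ∫_0^3 f dx + (0) − (-1), i.e. ∫_0^3 f dx must equal u'(0) − u'(3) = -1. Indeed ∫_0^3 (-x^2 + 3*x - 11/6) dx = -1, so the data are compatible. The solution is then unique only up to an additive constant (fix it e.g. by requiring ∫_0^3 u dx = 0).


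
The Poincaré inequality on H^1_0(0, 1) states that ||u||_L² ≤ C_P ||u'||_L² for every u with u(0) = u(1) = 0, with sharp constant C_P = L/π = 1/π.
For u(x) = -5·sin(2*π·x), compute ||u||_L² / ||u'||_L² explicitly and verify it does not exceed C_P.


||u||_L² / ||u'||_L² = 1/(2*π) < C_P = 1/π.

u(x) = -5·sin(2*π·x), so u'(x) = -10*π*cos(2*π*x).
Writing u(x) = A·sin(kπx/L) with A = -5 and k = 2, use ∫_0^L sin²(kπx/L) dx = L/2 and ∫_0^L cos²(kπx/L) dx = L/2.
u² = 25·sin²(2*π·x) and (u')² = 100*π^2·cos²(2*π·x), and each of sin², cos² integrates to L/2 = 1/2 over (0, 1).
∫_0^1 u² dx = 25/2, so ||u||_L² = 5*sqrt(2)/2.
∫_0^1 (u')² dx = 50*π^2, so ||u'||_L² = 5*sqrt(2)*π.
Ratio ||u||_L² / ||u'||_L² = 1/(2*π).
Sharp Poincaré constant on H^1_0(0, 1) is C_P = L/π = 1/π, achieved by sin(π·x).
This is the k = 2 harmonic; the ratio L/(kπ) is strictly less than C_P = L/π, consistent with the sharp inequality ||u||_L² ≤ C_P ||u'||_L².


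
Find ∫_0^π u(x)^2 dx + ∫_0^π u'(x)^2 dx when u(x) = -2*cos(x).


||u||_{H^1(0,π)}^2 = 4*π

u'(x) = 2*sin(x).
Expand u² and (u')² and integrate term by term on (0, π), using: for integers n ≥ 1, ∫_0^π sin²(nx) dx = ∫_0^π cos²(nx) dx = π/2; for n ≠ n', ∫_0^π sin(nx)sin(n'x) dx = ∫_0^π cos(nx)cos(n'x) dx = 0; and by product-to-sum, ∫_0^π sin(nx)cos(n'x) dx = ½∫_0^π [sin((n+n')x) + sin((n−n')x)] dx, which is 0 when n+n' is even and 2n/(n²−n'²) when n+n' is odd (it need not vanish on (0, π)).
  u² squared terms: (-2)²·∫cos(x)² dx = 4·π/2 = 2*π.
  So ∫_0^π u² dx = 2*π.
  (u')² squared terms: (2)²·∫sin(x)² dx = 4·π/2 = 2*π.
  So ∫_0^π (u')² dx = 2*π.
||u||_{H^1}^2 = (2*π) + (2*π) = 4*π.


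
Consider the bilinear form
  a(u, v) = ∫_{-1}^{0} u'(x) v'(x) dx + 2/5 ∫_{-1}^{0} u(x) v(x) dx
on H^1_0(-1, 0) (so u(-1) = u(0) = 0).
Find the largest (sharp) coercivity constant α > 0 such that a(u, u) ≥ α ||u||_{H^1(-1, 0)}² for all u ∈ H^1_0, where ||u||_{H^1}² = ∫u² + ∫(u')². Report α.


α = (2/5 + π^2)/(1 + π^2)

Coercivity of a(·,·) on H^1_0(-1, 0) means a(u, u) ≥ α ||u||_{H^1}² for every u ∈ H^1_0.
The interval has length L = 1, and Poincaré/coercivity depend only on L. Here a(u, u) = ∫(u')² + (2/5)·∫u².
Here 0 < c = 2/5 < 1. The condition a(u,u) ≥ α||u||_{H^1}² reads (1−α)∫(u')² ≥ (α−c)∫u². Any admissible α is ≤ 1 (rapidly oscillating u have ∫u²/∫(u')² → 0), and α = 1 would force 0 ≥ (1−c)∫u², impossible since c < 1; so 1−α > 0. By the sharp Poincaré inequality on H^1_0 of an interval of length L, ∫(u')² ≥ (π/L)²∫u² with equality for the first sine mode sin(π(x−x₀)/L) (x₀ the left endpoint), so the inequality holds for all u iff (1−α)(π/L)² ≥ α − c, i.e. α ≤ ((π/L)² + c)/((π/L)² + 1) = (1 + c(L/π)²)/(1 + (L/π)²). With (π/L)² = π^2 and c = 2/5, the largest admissible constant is α = ((π/L)² + c)/((π/L)² + 1).
Simplifying, α = (2/5 + π^2)/(1 + π^2).


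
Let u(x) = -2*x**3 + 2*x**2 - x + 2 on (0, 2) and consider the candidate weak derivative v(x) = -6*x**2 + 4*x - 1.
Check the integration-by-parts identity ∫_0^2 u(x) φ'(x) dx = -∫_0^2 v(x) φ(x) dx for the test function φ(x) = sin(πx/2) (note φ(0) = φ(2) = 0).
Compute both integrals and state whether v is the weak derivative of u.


LHS = -192/π^3 + 36/π, RHS = -192/π^3 + 36/π. Yes, v = u' weakly.

u(x) = -2*x**3 + 2*x**2 - x + 2, classical derivative u'(x) = -6*x**2 + 4*x - 1.
φ(x) = sin(πx/2), so φ'(x) = π*cos(π*x/2)/2.
Note φ(0) = φ(2) = 0, so the boundary term u·φ vanishes.
LHS = ∫_0^2 u(x) φ'(x) dx = ∫_0^2 (-π*x^3*cos(π*x/2) + π*x^2*cos(π*x/2) - π*x*cos(π*x/2)/2 + π*cos(π*x/2)) dx. Term by term:
  ∫_0^2 π*cos(π*x/2) dx = 0;  ∫_0^2 π*x^2*cos(π*x/2) dx = -16/π;  ∫_0^2 -π*x^3*cos(π*x/2) dx = -192/π^3 + 48/π;
  ∫_0^2 -π*x*cos(π*x/2)/2 dx = 4/π.
Sum: 0 − 16/π + -192/π^3 + 48/π + 4/π = -192/π^3 + 36/π.
So LHS = -192/π^3 + 36/π.
∫_0^2 v(x) φ(x) dx = ∫_0^2 (-6*x^2*sin(π*x/2) + 4*x*sin(π*x/2) - sin(π*x/2)) dx. Term by term:
  ∫_0^2 -sin(π*x/2) dx = -4/π;  ∫_0^2 -6*x^2*sin(π*x/2) dx = -48/π + 192/π^3;  ∫_0^2 4*x*sin(π*x/2) dx = 16/π.
Sum: -4/π + -48/π + 192/π^3 + 16/π = -36/π + 192/π^3.
So RHS = -∫_0^2 v(x) φ(x) dx = -192/π^3 + 36/π.
LHS = RHS, so the identity holds for this test φ.
Moreover u is smooth here and v(x) = u'(x) = -6*x**2 + 4*x - 1 pointwise, so the identity holds for every test function. Hence v is the weak derivative of u.


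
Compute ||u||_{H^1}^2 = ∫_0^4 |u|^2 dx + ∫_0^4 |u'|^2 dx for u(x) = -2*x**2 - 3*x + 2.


||u||_{H^1}^2 = 31468/15

The H^1 norm (squared) on an interval (0, L) is
  ||u||_{H^1}^2 = ∫_0^L u(x)^2 dx + ∫_0^L u'(x)^2 dx.
Compute u'(x) = -4*x - 3.
Then u(x)^2 = 4*x**4 + 12*x**3 + x**2 - 12*x + 4 and u'(x)^2 = 16*x**2 + 24*x + 9.
Integrate each monomial from 0 to 4 using ∫_0^4 c·x^n dx = c·4^(n+1)/(n+1):
  ∫_0^4 u(x)^2 dx = ∫_0^4 (4*x^4 + 12*x^3 + x^2 - 12*x + 4) dx. Term by term:
    ∫_0^4 4*x^4 dx = 4096/5;  ∫_0^4 12*x^3 dx = 768;  ∫_0^4 x^2 dx = 64/3;
    ∫_0^4 -12*x dx = -96;  ∫_0^4 4 dx = 16.
  Sum: 4096/5 + 768 + 64/3 − 96 + 16 = 22928/15.
  ∫_0^4 u'(x)^2 dx = ∫_0^4 (16*x^2 + 24*x + 9) dx. Term by term:
    ∫_0^4 16*x^2 dx = 1024/3;  ∫_0^4 24*x dx = 192;  ∫_0^4 9 dx = 36.
  Sum: 1024/3 + 192 + 36 = 1708/3.
Adding: ||u||_{H^1}^2 = 22928/15 + 1708/3 = 31468/15.


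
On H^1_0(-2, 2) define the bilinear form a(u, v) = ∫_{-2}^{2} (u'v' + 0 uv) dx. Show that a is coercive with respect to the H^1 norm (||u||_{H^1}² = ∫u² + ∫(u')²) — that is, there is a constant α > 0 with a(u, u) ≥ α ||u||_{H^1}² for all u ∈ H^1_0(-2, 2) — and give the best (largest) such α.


α = π^2/(π^2 + 16)

Coercivity of a(·,·) on H^1_0(-2, 2) means a(u, u) ≥ α ||u||_{H^1}² for every u ∈ H^1_0.
The interval has length L = 4, and Poincaré/coercivity depend only on L. Here a(u, u) = ∫(u')² + (0)·∫u².
Here c = 0, so a(u,u) = ∫(u')² alone. The condition a(u,u) ≥ α||u||_{H^1}² reads (1−α)∫(u')² ≥ (α−c)∫u². Any admissible α is ≤ 1 (rapidly oscillating u have ∫u²/∫(u')² → 0), and α = 1 would force 0 ≥ (1−c)∫u², impossible since c < 1; so 1−α > 0. By the sharp Poincaré inequality on H^1_0 of an interval of length L, ∫(u')² ≥ (π/L)²∫u² with equality for the first sine mode sin(π(x−x₀)/L) (x₀ the left endpoint), so the inequality holds for all u iff (1−α)(π/L)² ≥ α − c, i.e. α ≤ ((π/L)² + c)/((π/L)² + 1) = (1 + c(L/π)²)/(1 + (L/π)²). (Direct route, valid since c ≤ 0: Poincaré gives c∫u² ≥ c(L/π)²∫(u')², so a(u,u) ≥ (1 + c(L/π)²)∫(u')², while ||u||_{H^1}² ≤ (1 + (L/π)²)∫(u')²; dividing yields the same α.) With (π/L)² = π^2/16 and c = 0, the largest admissible constant is α = ((π/L)² + c)/((π/L)² + 1).
Simplifying, α = π^2/(π^2 + 16).


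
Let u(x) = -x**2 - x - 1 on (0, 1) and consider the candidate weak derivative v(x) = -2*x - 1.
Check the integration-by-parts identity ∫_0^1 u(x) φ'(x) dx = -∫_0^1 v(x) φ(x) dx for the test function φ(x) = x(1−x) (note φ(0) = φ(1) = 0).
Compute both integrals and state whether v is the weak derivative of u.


LHS = 1/3, RHS = 1/3. Yes, v = u' weakly.

u(x) = -x**2 - x - 1, classical derivative u'(x) = -2*x - 1.
φ(x) = x(1−x), so φ'(x) = 1 - 2*x.
Note φ(0) = φ(1) = 0, so the boundary term u·φ vanishes.
LHS = ∫_0^1 u(x) φ'(x) dx = ∫_0^1 (2*x^3 + x^2 + x - 1) dx. Term by term:
  ∫_0^1 2*x^3 dx = 1/2;  ∫_0^1 x^2 dx = 1/3;  ∫_0^1 x dx = 1/2;
  ∫_0^1 -1 dx = -1.
Sum: 1/2 + 1/3 + 1/2 − 1 = 1/3.
So LHS = 1/3.
∫_0^1 v(x) φ(x) dx = ∫_0^1 (2*x^3 - x^2 - x) dx. Term by term:
  ∫_0^1 2*x^3 dx = 1/2;  ∫_0^1 -x^2 dx = -1/3;  ∫_0^1 -x dx = -1/2.
Sum: 1/2 − 1/3 − 1/2 = -1/3.
So RHS = -∫_0^1 v(x) φ(x) dx = 1/3.
LHS = RHS, so the identity holds for this test φ.
Moreover u is smooth here and v(x) = u'(x) = -2*x - 1 pointwise, so the identity holds for every test function. Hence v is the weak derivative of u.


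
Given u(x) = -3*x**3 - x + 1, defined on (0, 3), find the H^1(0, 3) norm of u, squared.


||u||_{H^1}^2 = 496059/70

The H^1 norm (squared) on an interval (0, L) is
  ||u||_{H^1}^2 = ∫_0^L u(x)^2 dx + ∫_0^L u'(x)^2 dx.
Compute u'(x) = -9*x**2 - 1.
Then u(x)^2 = 9*x**6 + 6*x**4 - 6*x**3 + x**2 - 2*x + 1 and u'(x)^2 = 81*x**4 + 18*x**2 + 1.
Integrate each monomial from 0 to 3 using ∫_0^3 c·x^n dx = c·3^(n+1)/(n+1):
  ∫_0^3 u(x)^2 dx = ∫_0^3 (9*x^6 + 6*x^4 - 6*x^3 + x^2 - 2*x + 1) dx. Term by term:
    ∫_0^3 9*x^6 dx = 19683/7;  ∫_0^3 6*x^4 dx = 1458/5;  ∫_0^3 -6*x^3 dx = -243/2;
    ∫_0^3 x^2 dx = 9;  ∫_0^3 -2*x dx = -9;  ∫_0^3 1 dx = 3.
  Sum: 19683/7 + 1458/5 − 243/2 + 9 − 9 + 3 = 208947/70.
  ∫_0^3 u'(x)^2 dx = ∫_0^3 (81*x^4 + 18*x^2 + 1) dx. Term by term:
    ∫_0^3 81*x^4 dx = 19683/5;  ∫_0^3 18*x^2 dx = 162;  ∫_0^3 1 dx = 3.
  Sum: 19683/5 + 162 + 3 = 20508/5.
Adding: ||u||_{H^1}^2 = 208947/70 + 20508/5 = 496059/70.


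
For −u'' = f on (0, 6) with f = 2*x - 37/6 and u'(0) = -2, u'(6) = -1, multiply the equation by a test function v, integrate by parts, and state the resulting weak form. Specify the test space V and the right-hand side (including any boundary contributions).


V = H^1(0, 6) (v unrestricted at boundary; u is determined up to an additive constant); weak form: ∫_0^6 u'v' dx = ∫_0^6 (2*x - 37/6) v dx − v(6) + 2·v(0) for all v ∈ V.

Multiply both sides by a test function v and integrate from 0 to 6:
  ∫_0^6 −u''(x) v(x) dx = ∫_0^6 f(x) v(x) dx.
Integrate the LHS by parts once:
  ∫_0^6 −u'' v dx = −[u'(x) v(x)]_0^6 + ∫_0^6 u'(x) v'(x) dx.
Thus ∫_0^6 u'(x) v'(x) dx = ∫_0^6 f(x) v(x) dx + [u'(x) v(x)]_0^6.
Choose V so that boundary terms are either known or forced to vanish.
u has inhomogeneous Neumann u'(0) = -2, u'(6) = -1. [u' v]_0^6 = (-1)·v(6) − (-2)·v(0) = − v(6) + 2·v(0). Take V = H^1(0, 6); boundary term becomes part of RHS.
Weak formulation: find u (satisfying any essential BC) such that ∫_0^6 u'(x) v'(x) dx = ∫_0^6 f v dx − v(6) + 2·v(0) for all v ∈ V (Neumann data are natural BCs: they enter the RHS as boundary terms).
Substituting f(x) = 2*x - 37/6, the right-hand side is ∫_0^6 (2*x - 37/6) v dx − v(6) + 2·v(0).
Compatibility check (pure Neumann): taking v ≡ 1 ∈ V gives 0 = ∫_0^6 f dx + (-1) − (-2), i.e. ∫_0^6 f dx must equal u'(0) − u'(6) = -1. Indeed ∫_0^6 (2*x - 37/6) dx = -1, so the data are compatible. The solution is then unique only up to an additive constant (fix it e.g. by requiring ∫_0^6 u dx = 0).


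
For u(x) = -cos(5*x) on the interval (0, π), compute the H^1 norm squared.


||u||_{H^1(0,π)}^2 = 13*π

u'(x) = 5*sin(5*x).
Expand u² and (u')² and integrate term by term on (0, π), using: for integers n ≥ 1, ∫_0^π sin²(nx) dx = ∫_0^π cos²(nx) dx = π/2; for n ≠ n', ∫_0^π sin(nx)sin(n'x) dx = ∫_0^π cos(nx)cos(n'x) dx = 0; and by product-to-sum, ∫_0^π sin(nx)cos(n'x) dx = ½∫_0^π [sin((n+n')x) + sin((n−n')x)] dx, which is 0 when n+n' is even and 2n/(n²−n'²) when n+n' is odd (it need not vanish on (0, π)).
  u² squared terms: (-1)²·∫cos(5x)² dx = 1·π/2 = π/2.
  So ∫_0^π u² dx = π/2.
  (u')² squared terms: (5)²·∫sin(5x)² dx = 25·π/2 = 25*π/2.
  So ∫_0^π (u')² dx = 25*π/2.
||u||_{H^1}^2 = (π/2) + (25*π/2) = 13*π.


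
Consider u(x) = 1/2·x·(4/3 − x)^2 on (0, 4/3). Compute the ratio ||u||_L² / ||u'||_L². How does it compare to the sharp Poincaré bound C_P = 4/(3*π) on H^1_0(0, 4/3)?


||u||_L² / ||u'||_L² = 2*sqrt(14)/21 < C_P = 4/(3*π).

u(x) = 1/2·x·(4/3 − x)^2, so u'(x) = (3*x - 4)*(9*x - 4)/18.
u(x) = 1/2·x·(4/3 − x)^2 vanishes at x = 0 and x = 4/3, so u ∈ H^1_0(0, 4/3). Differentiate via the product rule and integrate the resulting polynomials term by term.
  ∫_0^4/3 u² dx = ∫_0^4/3 (x^6/4 - 4*x^5/3 + 8*x^4/3 - 64*x^3/27 + 64*x^2/81) dx. Term by term:
    ∫_0^4/3 x^6/4 dx = 4096/15309;  ∫_0^4/3 -4*x^5/3 dx = -8192/6561;  ∫_0^4/3 8*x^4/3 dx = 8192/3645;
    ∫_0^4/3 -64*x^3/27 dx = -4096/2187;  ∫_0^4/3 64*x^2/81 dx = 4096/6561.
  Sum: 4096/15309 − 8192/6561 + 8192/3645 − 4096/2187 + 4096/6561 = 4096/229635.
  ∫_0^4/3 (u')² dx = ∫_0^4/3 (9*x^4/4 - 8*x^3 + 88*x^2/9 - 128*x/27 + 64/81) dx. Term by term:
    ∫_0^4/3 9*x^4/4 dx = 256/135;  ∫_0^4/3 -8*x^3 dx = -512/81;  ∫_0^4/3 88*x^2/9 dx = 5632/729;
    ∫_0^4/3 -128*x/27 dx = -1024/243;  ∫_0^4/3 64/81 dx = 256/243.
  Sum: 256/135 − 512/81 + 5632/729 − 1024/243 + 256/243 = 512/3645.
∫_0^4/3 u² dx = 4096/229635, so ||u||_L² = 64*sqrt(35)/2835.
∫_0^4/3 (u')² dx = 512/3645, so ||u'||_L² = 16*sqrt(10)/135.
Ratio ||u||_L² / ||u'||_L² = 2*sqrt(14)/21.
Sharp Poincaré constant on H^1_0(0, 4/3) is C_P = L/π = 4/(3*π), achieved by sin(3*π/4·x).
A polynomial bump cannot attain the sharp Poincaré constant (only the first sine eigenfunction does), so the ratio is strictly less than C_P, consistent with ||u||_L² ≤ C_P ||u'||_L².


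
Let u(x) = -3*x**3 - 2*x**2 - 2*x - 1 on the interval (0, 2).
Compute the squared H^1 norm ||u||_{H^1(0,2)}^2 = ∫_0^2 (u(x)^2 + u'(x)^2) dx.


||u||_{H^1}^2 = 51358/35

The H^1 norm (squared) on an interval (0, L) is
  ||u||_{H^1}^2 = ∫_0^L u(x)^2 dx + ∫_0^L u'(x)^2 dx.
Compute u'(x) = -9*x**2 - 4*x - 2.
Then u(x)^2 = 9*x**6 + 12*x**5 + 16*x**4 + 14*x**3 + 8*x**2 + 4*x + 1 and u'(x)^2 = 81*x**4 + 72*x**3 + 52*x**2 + 16*x + 4.
Integrate each monomial from 0 to 2 using ∫_0^2 c·x^n dx = c·2^(n+1)/(n+1):
  ∫_0^2 u(x)^2 dx = ∫_0^2 (9*x^6 + 12*x^5 + 16*x^4 + 14*x^3 + 8*x^2 + 4*x + 1) dx. Term by term:
    ∫_0^2 9*x^6 dx = 1152/7;  ∫_0^2 12*x^5 dx = 128;  ∫_0^2 16*x^4 dx = 512/5;
    ∫_0^2 14*x^3 dx = 56;  ∫_0^2 8*x^2 dx = 64/3;  ∫_0^2 4*x dx = 8;
    ∫_0^2 1 dx = 2.
  Sum: 1152/7 + 128 + 512/5 + 56 + 64/3 + 8 + 2 = 50642/105.
  ∫_0^2 u'(x)^2 dx = ∫_0^2 (81*x^4 + 72*x^3 + 52*x^2 + 16*x + 4) dx. Term by term:
    ∫_0^2 81*x^4 dx = 2592/5;  ∫_0^2 72*x^3 dx = 288;  ∫_0^2 52*x^2 dx = 416/3;
    ∫_0^2 16*x dx = 32;  ∫_0^2 4 dx = 8.
  Sum: 2592/5 + 288 + 416/3 + 32 + 8 = 14776/15.
Adding: ||u||_{H^1}^2 = 50642/105 + 14776/15 = 51358/35.


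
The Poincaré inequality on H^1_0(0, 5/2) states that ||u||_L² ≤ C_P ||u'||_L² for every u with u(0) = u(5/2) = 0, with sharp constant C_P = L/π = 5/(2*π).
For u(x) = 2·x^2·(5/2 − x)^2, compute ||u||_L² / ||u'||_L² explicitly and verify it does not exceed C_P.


||u||_L² / ||u'||_L² = 5*sqrt(3)/12 < C_P = 5/(2*π).

u(x) = 2·x^2·(5/2 − x)^2, so u'(x) = x*(2*x - 5)*(4*x - 5).
u(x) = 2·x^2·(5/2 − x)^2 vanishes at x = 0 and x = 5/2, so u ∈ H^1_0(0, 5/2). Differentiate via the product rule and integrate the resulting polynomials term by term.
  ∫_0^5/2 u² dx = ∫_0^5/2 (4*x^8 - 40*x^7 + 150*x^6 - 250*x^5 + 625*x^4/4) dx. Term by term:
    ∫_0^5/2 4*x^8 dx = 1953125/1152;  ∫_0^5/2 -40*x^7 dx = -1953125/256;  ∫_0^5/2 150*x^6 dx = 5859375/448;
    ∫_0^5/2 -250*x^5 dx = -1953125/192;  ∫_0^5/2 625*x^4/4 dx = 390625/128.
  Sum: 1953125/1152 − 1953125/256 + 5859375/448 − 1953125/192 + 390625/128 = 390625/16128.
  ∫_0^5/2 (u')² dx = ∫_0^5/2 (64*x^6 - 480*x^5 + 1300*x^4 - 1500*x^3 + 625*x^2) dx. Term by term:
    ∫_0^5/2 64*x^6 dx = 78125/14;  ∫_0^5/2 -480*x^5 dx = -78125/4;  ∫_0^5/2 1300*x^4 dx = 203125/8;
    ∫_0^5/2 -1500*x^3 dx = -234375/16;  ∫_0^5/2 625*x^2 dx = 78125/24.
  Sum: 78125/14 − 78125/4 + 203125/8 − 234375/16 + 78125/24 = 15625/336.
∫_0^5/2 u² dx = 390625/16128, so ||u||_L² = 625*sqrt(7)/336.
∫_0^5/2 (u')² dx = 15625/336, so ||u'||_L² = 125*sqrt(21)/84.
Ratio ||u||_L² / ||u'||_L² = 5*sqrt(3)/12.
Sharp Poincaré constant on H^1_0(0, 5/2) is C_P = L/π = 5/(2*π), achieved by sin(2*π/5·x).
A polynomial bump cannot attain the sharp Poincaré constant (only the first sine eigenfunction does), so the ratio is strictly less than C_P, consistent with ||u||_L² ≤ C_P ||u'||_L².


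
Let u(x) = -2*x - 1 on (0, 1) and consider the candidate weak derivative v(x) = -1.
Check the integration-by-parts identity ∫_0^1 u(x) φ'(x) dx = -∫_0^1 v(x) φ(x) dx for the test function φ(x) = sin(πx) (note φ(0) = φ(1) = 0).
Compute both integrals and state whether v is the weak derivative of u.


LHS = 4/π, RHS = 2/π. No, v is not the weak derivative of u.

u(x) = -2*x - 1, classical derivative u'(x) = -2.
φ(x) = sin(πx), so φ'(x) = π*cos(π*x).
Note φ(0) = φ(1) = 0, so the boundary term u·φ vanishes.
LHS = ∫_0^1 u(x) φ'(x) dx = ∫_0^1 (-2*π*x*cos(π*x) - π*cos(π*x)) dx. Term by term:
  ∫_0^1 -π*cos(π*x) dx = 0;  ∫_0^1 -2*π*x*cos(π*x) dx = 4/π.
Sum: 0 + 4/π = 4/π.
So LHS = 4/π.
∫_0^1 v(x) φ(x) dx = ∫_0^1 (-sin(π*x)) dx. Term by term:
  ∫_0^1 -sin(π*x) dx = -2/π.
So RHS = -∫_0^1 v(x) φ(x) dx = 2/π.
LHS − RHS = 2/π ≠ 0, so the identity fails.
(For a valid weak derivative the identity must hold for EVERY test function, in particular this one. The failure shows v is NOT the weak derivative of u.)
Correct weak derivative would be u'(x) = -2.


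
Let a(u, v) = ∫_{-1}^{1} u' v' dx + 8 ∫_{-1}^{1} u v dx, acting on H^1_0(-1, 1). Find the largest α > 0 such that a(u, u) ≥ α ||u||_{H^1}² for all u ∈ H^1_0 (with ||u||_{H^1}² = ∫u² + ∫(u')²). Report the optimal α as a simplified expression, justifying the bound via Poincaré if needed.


α = 1

Coercivity of a(·,·) on H^1_0(-1, 1) means a(u, u) ≥ α ||u||_{H^1}² for every u ∈ H^1_0.
The interval has length L = 2, and Poincaré/coercivity depend only on L. Here a(u, u) = ∫(u')² + (8)·∫u².
Here c = 8 ≥ 1, so a(u,u) = ∫(u')² + c∫u² ≥ ∫(u')² + ∫u² = ||u||_{H^1}², i.e. α = 1 works. No larger α is possible: a(u,u) ≥ α||u||_{H^1}² means (1−α)∫(u')² ≥ (α−c)∫u², and for the modes u_n = sin(nπ(x−x₀)/L) (x₀ the left endpoint) one has ∫u_n²/∫(u_n')² = (L/(nπ))² → 0, so a(u_n,u_n)/||u_n||_{H^1}² → 1. Hence the optimal constant is α = 1.
Therefore α = 1.


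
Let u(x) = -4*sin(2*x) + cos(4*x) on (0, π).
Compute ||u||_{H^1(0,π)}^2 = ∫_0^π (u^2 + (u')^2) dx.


||u||_{H^1(0,π)}^2 = 97*π/2

u'(x) = -4*sin(4*x) - 8*cos(2*x).
Expand u² and (u')² and integrate term by term on (0, π), using: for integers n ≥ 1, ∫_0^π sin²(nx) dx = ∫_0^π cos²(nx) dx = π/2; for n ≠ n', ∫_0^π sin(nx)sin(n'x) dx = ∫_0^π cos(nx)cos(n'x) dx = 0; and by product-to-sum, ∫_0^π sin(nx)cos(n'x) dx = ½∫_0^π [sin((n+n')x) + sin((n−n')x)] dx, which is 0 when n+n' is even and 2n/(n²−n'²) when n+n' is odd (it need not vanish on (0, π)).
  u² squared terms: (-4)²·∫sin(2x)² dx = 16·π/2 = 8*π;  (1)²·∫cos(4x)² dx = 1·π/2 = π/2.
  u² cross terms: 2·(-4)·(1)·∫sin(2x)·cos(4x) dx = -8·(0) = 0.
  So ∫_0^π u² dx = 8*π + π/2 + 0 = 17*π/2.
  (u')² squared terms: (-8)²·∫cos(2x)² dx = 64·π/2 = 32*π;  (-4)²·∫sin(4x)² dx = 16·π/2 = 8*π.
  (u')² cross terms: 2·(-8)·(-4)·∫cos(2x)·sin(4x) dx = 64·(0) = 0.
  So ∫_0^π (u')² dx = 32*π + 8*π + 0 = 40*π.
||u||_{H^1}^2 = (17*π/2) + (40*π) = 97*π/2.


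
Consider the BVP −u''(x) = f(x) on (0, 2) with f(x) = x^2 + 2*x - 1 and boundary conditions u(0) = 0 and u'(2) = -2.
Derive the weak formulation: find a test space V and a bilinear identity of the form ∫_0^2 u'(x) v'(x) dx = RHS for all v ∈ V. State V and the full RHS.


V = {v ∈ H^1(0, 2) : v(0) = 0} (test functions vanish at x = 0 where u is specified); weak form: ∫_0^2 u'v' dx = ∫_0^2 (x^2 + 2*x - 1) v dx − 2·v(2) for all v ∈ V.

Multiply both sides by a test function v and integrate from 0 to 2:
  ∫_0^2 −u''(x) v(x) dx = ∫_0^2 f(x) v(x) dx.
Integrate the LHS by parts once:
  ∫_0^2 −u'' v dx = −[u'(x) v(x)]_0^2 + ∫_0^2 u'(x) v'(x) dx.
Thus ∫_0^2 u'(x) v'(x) dx = ∫_0^2 f(x) v(x) dx + [u'(x) v(x)]_0^2.
Choose V so that boundary terms are either known or forced to vanish.
Mixed BC: u(0) = 0 (Dirichlet) and u'(2) = -2 (Neumann). Define V = {v ∈ H^1(0, 2) : v(0) = 0}. Then [u' v]_0^2 = u'(2)·v(2) − u'(0)·0 = − 2·v(2).
Weak formulation: find u (satisfying any essential BC) such that ∫_0^2 u'(x) v'(x) dx = ∫_0^2 f v dx − 2·v(2) for all v ∈ V (Dirichlet at 0 absorbed into V; Neumann datum at x = 2 contributes the boundary term).
Substituting f(x) = x^2 + 2*x - 1, the right-hand side is ∫_0^2 (x^2 + 2*x - 1) v dx − 2·v(2).


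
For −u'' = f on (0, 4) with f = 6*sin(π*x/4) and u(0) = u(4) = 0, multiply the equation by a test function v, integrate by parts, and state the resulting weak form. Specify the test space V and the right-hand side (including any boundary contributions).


V = H^1_0(0, 4) (so v(0) = v(4) = 0); weak form: ∫_0^4 u'v' dx = ∫_0^4 (6*sin(π*x/4)) v dx for all v ∈ V.

Multiply both sides by a test function v and integrate from 0 to 4:
  ∫_0^4 −u''(x) v(x) dx = ∫_0^4 f(x) v(x) dx.
Integrate the LHS by parts once:
  ∫_0^4 −u'' v dx = −[u'(x) v(x)]_0^4 + ∫_0^4 u'(x) v'(x) dx.
Thus ∫_0^4 u'(x) v'(x) dx = ∫_0^4 f(x) v(x) dx + [u'(x) v(x)]_0^4.
Choose V so that boundary terms are either known or forced to vanish.
u is Dirichlet: u(0) = u(4) = 0. Let V = H^1_0(0, 4); then v(0) = v(4) = 0, and [u' v]_0^4 = 0.
Weak formulation: find u (satisfying any essential BC) such that ∫_0^4 u'(x) v'(x) dx = ∫_0^4 f v dx for all v ∈ V.
Substituting f(x) = 6*sin(π*x/4), the right-hand side is ∫_0^4 (6*sin(π*x/4)) v dx.


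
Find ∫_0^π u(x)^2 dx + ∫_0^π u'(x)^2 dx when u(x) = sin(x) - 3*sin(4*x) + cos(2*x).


||u||_{H^1(0,π)}^2 = -20/3 + 80*π

u'(x) = -2*sin(2*x) + cos(x) - 12*cos(4*x).
Expand u² and (u')² and integrate term by term on (0, π), using: for integers n ≥ 1, ∫_0^π sin²(nx) dx = ∫_0^π cos²(nx) dx = π/2; for n ≠ n', ∫_0^π sin(nx)sin(n'x) dx = ∫_0^π cos(nx)cos(n'x) dx = 0; and by product-to-sum, ∫_0^π sin(nx)cos(n'x) dx = ½∫_0^π [sin((n+n')x) + sin((n−n')x)] dx, which is 0 when n+n' is even and 2n/(n²−n'²) when n+n' is odd (it need not vanish on (0, π)).
  u² squared terms: (-3)²·∫sin(4x)² dx = 9·π/2 = 9*π/2;  (1)²·∫cos(2x)² dx = 1·π/2 = π/2;  (1)²·∫sin(x)² dx = 1·π/2 = π/2.
  u² cross terms: 2·(-3)·(1)·∫sin(4x)·cos(2x) dx = -6·(0) = 0;  2·(-3)·(1)·∫sin(4x)·sin(x) dx = -6·(0) = 0;  2·(1)·(1)·∫cos(2x)·sin(x) dx = 2·(-2/3) = -4/3.
  So ∫_0^π u² dx = 9*π/2 + π/2 + π/2 + 0 + 0 − 4/3 = -4/3 + 11*π/2.
  (u')² squared terms: (-12)²·∫cos(4x)² dx = 144·π/2 = 72*π;  (-2)²·∫sin(2x)² dx = 4·π/2 = 2*π;  (1)²·∫cos(x)² dx = 1·π/2 = π/2.
  (u')² cross terms: 2·(-12)·(-2)·∫cos(4x)·sin(2x) dx = 48·(0) = 0;  2·(-12)·(1)·∫cos(4x)·cos(x) dx = -24·(0) = 0;  2·(-2)·(1)·∫sin(2x)·cos(x) dx = -4·(4/3) = -16/3.
  So ∫_0^π (u')² dx = 72*π + 2*π + π/2 + 0 + 0 − 16/3 = -16/3 + 149*π/2.
||u||_{H^1}^2 = (-4/3 + 11*π/2) + (-16/3 + 149*π/2) = -20/3 + 80*π.


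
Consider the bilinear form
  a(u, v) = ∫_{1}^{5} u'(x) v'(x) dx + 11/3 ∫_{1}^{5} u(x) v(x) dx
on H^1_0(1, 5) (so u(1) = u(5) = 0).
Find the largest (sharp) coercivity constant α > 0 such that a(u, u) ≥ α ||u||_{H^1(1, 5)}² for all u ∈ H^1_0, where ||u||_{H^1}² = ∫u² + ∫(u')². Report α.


α = 1

Coercivity of a(·,·) on H^1_0(1, 5) means a(u, u) ≥ α ||u||_{H^1}² for every u ∈ H^1_0.
The interval has length L = 4, and Poincaré/coercivity depend only on L. Here a(u, u) = ∫(u')² + (11/3)·∫u².
Here c = 11/3 ≥ 1, so a(u,u) = ∫(u')² + c∫u² ≥ ∫(u')² + ∫u² = ||u||_{H^1}², i.e. α = 1 works. No larger α is possible: a(u,u) ≥ α||u||_{H^1}² means (1−α)∫(u')² ≥ (α−c)∫u², and for the modes u_n = sin(nπ(x−x₀)/L) (x₀ the left endpoint) one has ∫u_n²/∫(u_n')² = (L/(nπ))² → 0, so a(u_n,u_n)/||u_n||_{H^1}² → 1. Hence the optimal constant is α = 1.
Therefore α = 1.


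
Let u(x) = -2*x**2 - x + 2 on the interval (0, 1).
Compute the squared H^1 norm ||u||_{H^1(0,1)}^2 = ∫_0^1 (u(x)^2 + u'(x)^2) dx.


||u||_{H^1}^2 = 59/5

The H^1 norm (squared) on an interval (0, L) is
  ||u||_{H^1}^2 = ∫_0^L u(x)^2 dx + ∫_0^L u'(x)^2 dx.
Compute u'(x) = -4*x - 1.
Then u(x)^2 = 4*x**4 + 4*x**3 - 7*x**2 - 4*x + 4 and u'(x)^2 = 16*x**2 + 8*x + 1.
Integrate each monomial from 0 to 1 using ∫_0^1 c·x^n dx = c·1^(n+1)/(n+1):
  ∫_0^1 u(x)^2 dx = ∫_0^1 (4*x^4 + 4*x^3 - 7*x^2 - 4*x + 4) dx. Term by term:
    ∫_0^1 4*x^4 dx = 4/5;  ∫_0^1 4*x^3 dx = 1;  ∫_0^1 -7*x^2 dx = -7/3;
    ∫_0^1 -4*x dx = -2;  ∫_0^1 4 dx = 4.
  Sum: 4/5 + 1 − 7/3 − 2 + 4 = 22/15.
  ∫_0^1 u'(x)^2 dx = ∫_0^1 (16*x^2 + 8*x + 1) dx. Term by term:
    ∫_0^1 16*x^2 dx = 16/3;  ∫_0^1 8*x dx = 4;  ∫_0^1 1 dx = 1.
  Sum: 16/3 + 4 + 1 = 31/3.
Adding: ||u||_{H^1}^2 = 22/15 + 31/3 = 59/5.


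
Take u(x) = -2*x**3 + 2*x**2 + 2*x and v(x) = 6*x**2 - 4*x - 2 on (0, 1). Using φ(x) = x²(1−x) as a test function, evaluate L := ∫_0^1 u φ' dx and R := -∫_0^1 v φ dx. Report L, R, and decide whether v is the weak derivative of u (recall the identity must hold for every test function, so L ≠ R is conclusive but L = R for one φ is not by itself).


LHS = -1/6, RHS = 1/6. No, v is not the weak derivative of u.

u(x) = -2*x**3 + 2*x**2 + 2*x, classical derivative u'(x) = -6*x**2 + 4*x + 2.
φ(x) = x²(1−x), so φ'(x) = x*(2 - 3*x).
Note φ(0) = φ(1) = 0, so the boundary term u·φ vanishes.
LHS = ∫_0^1 u(x) φ'(x) dx = ∫_0^1 (6*x^5 - 10*x^4 - 2*x^3 + 4*x^2) dx. Term by term:
  ∫_0^1 6*x^5 dx = 1;  ∫_0^1 -10*x^4 dx = -2;  ∫_0^1 -2*x^3 dx = -1/2;
  ∫_0^1 4*x^2 dx = 4/3.
Sum: 1 − 2 − 1/2 + 4/3 = -1/6.
So LHS = -1/6.
∫_0^1 v(x) φ(x) dx = ∫_0^1 (-6*x^5 + 10*x^4 - 2*x^3 - 2*x^2) dx. Term by term:
  ∫_0^1 -6*x^5 dx = -1;  ∫_0^1 10*x^4 dx = 2;  ∫_0^1 -2*x^3 dx = -1/2;
  ∫_0^1 -2*x^2 dx = -2/3.
Sum: -1 + 2 − 1/2 − 2/3 = -1/6.
So RHS = -∫_0^1 v(x) φ(x) dx = 1/6.
LHS − RHS = -1/3 ≠ 0, so the identity fails.
(For a valid weak derivative the identity must hold for EVERY test function, in particular this one. The failure shows v is NOT the weak derivative of u.)
Correct weak derivative would be u'(x) = -6*x**2 + 4*x + 2.


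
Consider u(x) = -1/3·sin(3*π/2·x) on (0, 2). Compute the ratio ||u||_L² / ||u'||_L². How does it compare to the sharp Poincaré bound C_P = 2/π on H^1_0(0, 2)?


||u||_L² / ||u'||_L² = 2/(3*π) < C_P = 2/π.

u(x) = -1/3·sin(3*π/2·x), so u'(x) = -π*cos(3*π*x/2)/2.
Writing u(x) = A·sin(kπx/L) with A = -1/3 and k = 3, use ∫_0^L sin²(kπx/L) dx = L/2 and ∫_0^L cos²(kπx/L) dx = L/2.
u² = 1/9·sin²(3*π/2·x) and (u')² = π^2/4·cos²(3*π/2·x), and each of sin², cos² integrates to L/2 = 1 over (0, 2).
∫_0^2 u² dx = 1/9, so ||u||_L² = 1/3.
∫_0^2 (u')² dx = π^2/4, so ||u'||_L² = π/2.
Ratio ||u||_L² / ||u'||_L² = 2/(3*π).
Sharp Poincaré constant on H^1_0(0, 2) is C_P = L/π = 2/π, achieved by sin(π/2·x).
This is the k = 3 harmonic; the ratio L/(kπ) is strictly less than C_P = L/π, consistent with the sharp inequality ||u||_L² ≤ C_P ||u'||_L².


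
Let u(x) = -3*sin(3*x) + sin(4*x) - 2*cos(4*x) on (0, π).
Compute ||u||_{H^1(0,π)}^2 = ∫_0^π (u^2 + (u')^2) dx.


||u||_{H^1(0,π)}^2 = -1224/7 + 175*π/2

u'(x) = 8*sin(4*x) - 9*cos(3*x) + 4*cos(4*x).
Expand u² and (u')² and integrate term by term on (0, π), using: for integers n ≥ 1, ∫_0^π sin²(nx) dx = ∫_0^π cos²(nx) dx = π/2; for n ≠ n', ∫_0^π sin(nx)sin(n'x) dx = ∫_0^π cos(nx)cos(n'x) dx = 0; and by product-to-sum, ∫_0^π sin(nx)cos(n'x) dx = ½∫_0^π [sin((n+n')x) + sin((n−n')x)] dx, which is 0 when n+n' is even and 2n/(n²−n'²) when n+n' is odd (it need not vanish on (0, π)).
  u² squared terms: (-3)²·∫sin(3x)² dx = 9·π/2 = 9*π/2;  (-2)²·∫cos(4x)² dx = 4·π/2 = 2*π;  (1)²·∫sin(4x)² dx = 1·π/2 = π/2.
  u² cross terms: 2·(-3)·(-2)·∫sin(3x)·cos(4x) dx = 12·(-6/7) = -72/7;  2·(-3)·(1)·∫sin(3x)·sin(4x) dx = -6·(0) = 0;  2·(-2)·(1)·∫cos(4x)·sin(4x) dx = -4·(0) = 0.
  So ∫_0^π u² dx = 9*π/2 + 2*π + π/2 − 72/7 + 0 + 0 = -72/7 + 7*π.
  (u')² squared terms: (-9)²·∫cos(3x)² dx = 81·π/2 = 81*π/2;  (4)²·∫cos(4x)² dx = 16·π/2 = 8*π;  (8)²·∫sin(4x)² dx = 64·π/2 = 32*π.
  (u')² cross terms: 2·(-9)·(4)·∫cos(3x)·cos(4x) dx = -72·(0) = 0;  2·(-9)·(8)·∫cos(3x)·sin(4x) dx = -144·(8/7) = -1152/7;  2·(4)·(8)·∫cos(4x)·sin(4x) dx = 64·(0) = 0.
  So ∫_0^π (u')² dx = 81*π/2 + 8*π + 32*π + 0 − 1152/7 + 0 = -1152/7 + 161*π/2.
||u||_{H^1}^2 = (-72/7 + 7*π) + (-1152/7 + 161*π/2) = -1224/7 + 175*π/2.


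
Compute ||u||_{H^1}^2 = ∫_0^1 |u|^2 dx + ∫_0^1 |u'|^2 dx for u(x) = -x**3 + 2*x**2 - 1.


||u||_{H^1}^2 = 331/210

The H^1 norm (squared) on an interval (0, L) is
  ||u||_{H^1}^2 = ∫_0^L u(x)^2 dx + ∫_0^L u'(x)^2 dx.
Compute u'(x) = -3*x**2 + 4*x.
Then u(x)^2 = x**6 - 4*x**5 + 4*x**4 + 2*x**3 - 4*x**2 + 1 and u'(x)^2 = 9*x**4 - 24*x**3 + 16*x**2.
Integrate each monomial from 0 to 1 using ∫_0^1 c·x^n dx = c·1^(n+1)/(n+1):
  ∫_0^1 u(x)^2 dx = ∫_0^1 (x^6 - 4*x^5 + 4*x^4 + 2*x^3 - 4*x^2 + 1) dx. Term by term:
    ∫_0^1 x^6 dx = 1/7;  ∫_0^1 -4*x^5 dx = -2/3;  ∫_0^1 4*x^4 dx = 4/5;
    ∫_0^1 2*x^3 dx = 1/2;  ∫_0^1 -4*x^2 dx = -4/3;  ∫_0^1 1 dx = 1.
  Sum: 1/7 − 2/3 + 4/5 + 1/2 − 4/3 + 1 = 31/70.
  ∫_0^1 u'(x)^2 dx = ∫_0^1 (9*x^4 - 24*x^3 + 16*x^2) dx. Term by term:
    ∫_0^1 9*x^4 dx = 9/5;  ∫_0^1 -24*x^3 dx = -6;  ∫_0^1 16*x^2 dx = 16/3.
  Sum: 9/5 − 6 + 16/3 = 17/15.
Adding: ||u||_{H^1}^2 = 31/70 + 17/15 = 331/210.


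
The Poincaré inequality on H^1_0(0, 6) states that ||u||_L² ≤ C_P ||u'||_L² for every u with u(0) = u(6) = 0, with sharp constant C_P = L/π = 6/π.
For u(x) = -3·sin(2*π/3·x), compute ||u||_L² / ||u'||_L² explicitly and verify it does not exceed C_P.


||u||_L² / ||u'||_L² = 3/(2*π) < C_P = 6/π.

u(x) = -3·sin(2*π/3·x), so u'(x) = -2*π*cos(2*π*x/3).
Writing u(x) = A·sin(kπx/L) with A = -3 and k = 4, use ∫_0^L sin²(kπx/L) dx = L/2 and ∫_0^L cos²(kπx/L) dx = L/2.
u² = 9·sin²(2*π/3·x) and (u')² = 4*π^2·cos²(2*π/3·x), and each of sin², cos² integrates to L/2 = 3 over (0, 6).
∫_0^6 u² dx = 27, so ||u||_L² = 3*sqrt(3).
∫_0^6 (u')² dx = 12*π^2, so ||u'||_L² = 2*sqrt(3)*π.
Ratio ||u||_L² / ||u'||_L² = 3/(2*π).
Sharp Poincaré constant on H^1_0(0, 6) is C_P = L/π = 6/π, achieved by sin(π/6·x).
This is the k = 4 harmonic; the ratio L/(kπ) is strictly less than C_P = L/π, consistent with the sharp inequality ||u||_L² ≤ C_P ||u'||_L².


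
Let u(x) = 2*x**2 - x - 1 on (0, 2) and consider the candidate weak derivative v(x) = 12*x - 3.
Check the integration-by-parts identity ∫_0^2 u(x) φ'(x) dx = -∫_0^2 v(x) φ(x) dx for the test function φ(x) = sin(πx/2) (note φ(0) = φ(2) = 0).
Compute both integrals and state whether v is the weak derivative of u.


LHS = -12/π, RHS = -36/π. No, v is not the weak derivative of u.

u(x) = 2*x**2 - x - 1, classical derivative u'(x) = 4*x - 1.
φ(x) = sin(πx/2), so φ'(x) = π*cos(π*x/2)/2.
Note φ(0) = φ(2) = 0, so the boundary term u·φ vanishes.
LHS = ∫_0^2 u(x) φ'(x) dx = ∫_0^2 (π*x^2*cos(π*x/2) - π*x*cos(π*x/2)/2 - π*cos(π*x/2)/2) dx. Term by term:
  ∫_0^2 -π*cos(π*x/2)/2 dx = 0;  ∫_0^2 π*x^2*cos(π*x/2) dx = -16/π;  ∫_0^2 -π*x*cos(π*x/2)/2 dx = 4/π.
Sum: 0 − 16/π + 4/π = -12/π.
So LHS = -12/π.
∫_0^2 v(x) φ(x) dx = ∫_0^2 (12*x*sin(π*x/2) - 3*sin(π*x/2)) dx. Term by term:
  ∫_0^2 -3*sin(π*x/2) dx = -12/π;  ∫_0^2 12*x*sin(π*x/2) dx = 48/π.
Sum: -12/π + 48/π = 36/π.
So RHS = -∫_0^2 v(x) φ(x) dx = -36/π.
LHS − RHS = 24/π ≠ 0, so the identity fails.
(For a valid weak derivative the identity must hold for EVERY test function, in particular this one. The failure shows v is NOT the weak derivative of u.)
Correct weak derivative would be u'(x) = 4*x - 1.


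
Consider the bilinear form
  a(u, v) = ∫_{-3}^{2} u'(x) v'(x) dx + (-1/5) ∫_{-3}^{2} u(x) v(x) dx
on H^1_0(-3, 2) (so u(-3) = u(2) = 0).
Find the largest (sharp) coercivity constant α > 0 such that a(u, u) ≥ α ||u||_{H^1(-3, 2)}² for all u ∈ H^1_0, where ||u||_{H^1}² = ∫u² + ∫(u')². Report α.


α = (-5 + π^2)/(π^2 + 25)

Coercivity of a(·,·) on H^1_0(-3, 2) means a(u, u) ≥ α ||u||_{H^1}² for every u ∈ H^1_0.
The interval has length L = 5, and Poincaré/coercivity depend only on L. Here a(u, u) = ∫(u')² + (-1/5)·∫u².
Here c = -1/5 < 0 with |c| < (π/L)² = π^2/25, so coercivity still holds. The condition a(u,u) ≥ α||u||_{H^1}² reads (1−α)∫(u')² ≥ (α−c)∫u². Any admissible α is ≤ 1 (rapidly oscillating u have ∫u²/∫(u')² → 0), and α = 1 would force 0 ≥ (1−c)∫u², impossible since c < 1; so 1−α > 0. By the sharp Poincaré inequality on H^1_0 of an interval of length L, ∫(u')² ≥ (π/L)²∫u² with equality for the first sine mode sin(π(x−x₀)/L) (x₀ the left endpoint), so the inequality holds for all u iff (1−α)(π/L)² ≥ α − c, i.e. α ≤ ((π/L)² + c)/((π/L)² + 1) = (1 + c(L/π)²)/(1 + (L/π)²). (Direct route, valid since c ≤ 0: Poincaré gives c∫u² ≥ c(L/π)²∫(u')², so a(u,u) ≥ (1 + c(L/π)²)∫(u')², while ||u||_{H^1}² ≤ (1 + (L/π)²)∫(u')²; dividing yields the same α.) With (π/L)² = π^2/25 and c = -1/5, the largest admissible constant is α = ((π/L)² + c)/((π/L)² + 1).
Simplifying, α = (-5 + π^2)/(π^2 + 25).


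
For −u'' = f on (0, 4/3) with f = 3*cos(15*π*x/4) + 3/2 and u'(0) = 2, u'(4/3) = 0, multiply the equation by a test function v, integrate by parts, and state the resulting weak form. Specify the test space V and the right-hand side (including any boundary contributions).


V = H^1(0, 4/3) (v unrestricted at boundary; u is determined up to an additive constant); weak form: ∫_0^4/3 u'v' dx = ∫_0^4/3 (3*cos(15*π*x/4) + 3/2) v dx − 2·v(0) for all v ∈ V.

Multiply both sides by a test function v and integrate from 0 to 4/3:
  ∫_0^4/3 −u''(x) v(x) dx = ∫_0^4/3 f(x) v(x) dx.
Integrate the LHS by parts once:
  ∫_0^4/3 −u'' v dx = −[u'(x) v(x)]_0^4/3 + ∫_0^4/3 u'(x) v'(x) dx.
Thus ∫_0^4/3 u'(x) v'(x) dx = ∫_0^4/3 f(x) v(x) dx + [u'(x) v(x)]_0^4/3.
Choose V so that boundary terms are either known or forced to vanish.
u has inhomogeneous Neumann u'(0) = 2, u'(4/3) = 0. [u' v]_0^4/3 = (0)·v(4/3) − (2)·v(0) = − 2·v(0). Take V = H^1(0, 4/3); boundary term becomes part of RHS.
Weak formulation: find u (satisfying any essential BC) such that ∫_0^4/3 u'(x) v'(x) dx = ∫_0^4/3 f v dx − 2·v(0) for all v ∈ V (Neumann data are natural BCs: they enter the RHS as boundary terms).
Substituting f(x) = 3*cos(15*π*x/4) + 3/2, the right-hand side is ∫_0^4/3 (3*cos(15*π*x/4) + 3/2) v dx − 2·v(0).
Compatibility check (pure Neumann): taking v ≡ 1 ∈ V gives 0 = ∫_0^4/3 f dx + (0) − (2), i.e. ∫_0^4/3 f dx must equal u'(0) − u'(4/3) = 2. Indeed ∫_0^4/3 (3*cos(15*π*x/4) + 3/2) dx = 2, so the data are compatible. The solution is then unique only up to an additive constant (fix it e.g. by requiring ∫_0^4/3 u dx = 0).


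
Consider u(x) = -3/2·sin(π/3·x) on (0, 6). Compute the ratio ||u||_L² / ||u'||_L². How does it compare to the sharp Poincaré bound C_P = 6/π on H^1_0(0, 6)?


||u||_L² / ||u'||_L² = 3/π < C_P = 6/π.

u(x) = -3/2·sin(π/3·x), so u'(x) = -π*cos(π*x/3)/2.
Writing u(x) = A·sin(kπx/L) with A = -3/2 and k = 2, use ∫_0^L sin²(kπx/L) dx = L/2 and ∫_0^L cos²(kπx/L) dx = L/2.
u² = 9/4·sin²(π/3·x) and (u')² = π^2/4·cos²(π/3·x), and each of sin², cos² integrates to L/2 = 3 over (0, 6).
∫_0^6 u² dx = 27/4, so ||u||_L² = 3*sqrt(3)/2.
∫_0^6 (u')² dx = 3*π^2/4, so ||u'||_L² = sqrt(3)*π/2.
Ratio ||u||_L² / ||u'||_L² = 3/π.
Sharp Poincaré constant on H^1_0(0, 6) is C_P = L/π = 6/π, achieved by sin(π/6·x).
This is the k = 2 harmonic; the ratio L/(kπ) is strictly less than C_P = L/π, consistent with the sharp inequality ||u||_L² ≤ C_P ||u'||_L².


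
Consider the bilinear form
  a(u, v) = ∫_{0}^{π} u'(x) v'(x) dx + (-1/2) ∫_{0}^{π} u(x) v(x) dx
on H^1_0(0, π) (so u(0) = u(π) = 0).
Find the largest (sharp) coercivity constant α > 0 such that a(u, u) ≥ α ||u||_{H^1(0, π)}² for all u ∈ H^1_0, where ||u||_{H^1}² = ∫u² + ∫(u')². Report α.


α = 1/4

Coercivity of a(·,·) on H^1_0(0, π) means a(u, u) ≥ α ||u||_{H^1}² for every u ∈ H^1_0.
The interval has length L = π, and Poincaré/coercivity depend only on L. Here a(u, u) = ∫(u')² + (-1/2)·∫u².
Here c = -1/2 < 0 with |c| < (π/L)² = 1, so coercivity still holds. The condition a(u,u) ≥ α||u||_{H^1}² reads (1−α)∫(u')² ≥ (α−c)∫u². Any admissible α is ≤ 1 (rapidly oscillating u have ∫u²/∫(u')² → 0), and α = 1 would force 0 ≥ (1−c)∫u², impossible since c < 1; so 1−α > 0. By the sharp Poincaré inequality on H^1_0 of an interval of length L, ∫(u')² ≥ (π/L)²∫u² with equality for the first sine mode sin(π(x−x₀)/L) (x₀ the left endpoint), so the inequality holds for all u iff (1−α)(π/L)² ≥ α − c, i.e. α ≤ ((π/L)² + c)/((π/L)² + 1) = (1 + c(L/π)²)/(1 + (L/π)²). (Direct route, valid since c ≤ 0: Poincaré gives c∫u² ≥ c(L/π)²∫(u')², so a(u,u) ≥ (1 + c(L/π)²)∫(u')², while ||u||_{H^1}² ≤ (1 + (L/π)²)∫(u')²; dividing yields the same α.) With (π/L)² = 1 and c = -1/2, the largest admissible constant is α = ((π/L)² + c)/((π/L)² + 1).
Simplifying, α = 1/4.
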